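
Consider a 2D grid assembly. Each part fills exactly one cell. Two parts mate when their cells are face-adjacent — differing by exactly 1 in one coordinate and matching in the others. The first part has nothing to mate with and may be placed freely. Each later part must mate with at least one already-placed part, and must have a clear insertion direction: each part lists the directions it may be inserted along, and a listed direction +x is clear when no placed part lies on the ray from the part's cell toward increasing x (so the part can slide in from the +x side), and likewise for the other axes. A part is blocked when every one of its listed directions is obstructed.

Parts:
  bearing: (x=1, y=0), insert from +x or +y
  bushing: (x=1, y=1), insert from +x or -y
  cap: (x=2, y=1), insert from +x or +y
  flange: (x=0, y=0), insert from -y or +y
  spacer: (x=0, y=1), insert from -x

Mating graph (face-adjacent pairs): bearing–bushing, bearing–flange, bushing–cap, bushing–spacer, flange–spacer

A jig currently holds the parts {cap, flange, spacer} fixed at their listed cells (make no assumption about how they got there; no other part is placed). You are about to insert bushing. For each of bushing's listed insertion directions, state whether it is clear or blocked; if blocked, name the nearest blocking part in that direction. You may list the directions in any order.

+x: blocked by cap; -y: clear

+x: nearest on ray is cap@(2, 1) ⇒ blocked
-y: ray from bushing(1, 1) has no placed part ⇒ clear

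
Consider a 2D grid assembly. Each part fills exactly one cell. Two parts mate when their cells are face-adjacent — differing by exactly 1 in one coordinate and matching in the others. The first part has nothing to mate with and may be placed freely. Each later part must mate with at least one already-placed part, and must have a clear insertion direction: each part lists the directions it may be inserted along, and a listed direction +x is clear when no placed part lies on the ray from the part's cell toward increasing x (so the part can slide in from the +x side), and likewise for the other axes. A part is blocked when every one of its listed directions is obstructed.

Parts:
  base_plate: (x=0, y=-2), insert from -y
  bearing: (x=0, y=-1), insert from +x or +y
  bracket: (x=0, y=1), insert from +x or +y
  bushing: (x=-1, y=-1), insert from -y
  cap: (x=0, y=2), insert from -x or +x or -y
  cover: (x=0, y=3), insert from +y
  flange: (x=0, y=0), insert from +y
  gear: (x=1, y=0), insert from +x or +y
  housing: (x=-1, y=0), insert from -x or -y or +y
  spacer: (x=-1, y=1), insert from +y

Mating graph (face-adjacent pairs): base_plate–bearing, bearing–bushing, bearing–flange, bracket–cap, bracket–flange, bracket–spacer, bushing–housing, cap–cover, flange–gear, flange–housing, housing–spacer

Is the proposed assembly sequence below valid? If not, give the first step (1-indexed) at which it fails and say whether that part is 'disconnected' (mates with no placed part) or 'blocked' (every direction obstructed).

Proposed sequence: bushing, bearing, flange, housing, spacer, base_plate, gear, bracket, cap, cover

1. bushing@(-1, -1) [-y clear] — {bushing}
2. bearing@(0, -1) [+x clear] — {bearing, bushing}
3. flange@(0, 0) [+y clear] — {bearing, bushing, flange}
4. housing@(-1, 0) [-x clear] — {bearing, bushing, flange, housing}
5. spacer@(-1, 1) [+y clear] — {bearing, bushing, flange, housing, spacer}
6. base_plate@(0, -2) [-y clear] — {base_plate, bearing, bushing, flange, housing, spacer}
7. gear@(1, 0) [+x clear] — {base_plate, bearing, bushing, flange, gear, housing, spacer}
8. bracket@(0, 1) [+x clear] — {base_plate, bearing, bracket, bushing, flange, gear, housing, spacer}
9. cap@(0, 2) [-x clear] — {base_plate, bearing, bracket, bushing, cap, flange, gear, housing, spacer}
10. cover@(0, 3) [+y clear] — {base_plate, bearing, bracket, bushing, cap, cover, flange, gear, housing, spacer}

Valid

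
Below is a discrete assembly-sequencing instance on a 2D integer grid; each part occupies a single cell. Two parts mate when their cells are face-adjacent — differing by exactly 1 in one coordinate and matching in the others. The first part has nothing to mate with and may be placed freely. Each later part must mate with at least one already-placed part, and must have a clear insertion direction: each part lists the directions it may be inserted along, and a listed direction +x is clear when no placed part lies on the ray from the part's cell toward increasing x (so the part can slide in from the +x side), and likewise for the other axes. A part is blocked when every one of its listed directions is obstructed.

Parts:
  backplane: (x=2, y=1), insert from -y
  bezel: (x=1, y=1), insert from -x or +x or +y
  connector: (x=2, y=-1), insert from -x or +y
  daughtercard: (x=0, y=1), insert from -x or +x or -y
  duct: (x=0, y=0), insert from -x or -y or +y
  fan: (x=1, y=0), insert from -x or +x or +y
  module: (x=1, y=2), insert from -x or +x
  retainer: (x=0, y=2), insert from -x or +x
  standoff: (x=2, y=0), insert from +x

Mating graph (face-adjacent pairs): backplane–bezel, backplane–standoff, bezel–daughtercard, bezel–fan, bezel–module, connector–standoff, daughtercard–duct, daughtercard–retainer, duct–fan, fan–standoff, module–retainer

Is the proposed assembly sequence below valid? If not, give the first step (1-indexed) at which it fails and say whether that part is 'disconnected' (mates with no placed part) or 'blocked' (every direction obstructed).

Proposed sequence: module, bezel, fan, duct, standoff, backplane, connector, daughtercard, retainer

Invalid at step 6 (blocked)

1. module@(1, 2) [-x clear] — {module}
2. bezel@(1, 1) [-x clear] — {bezel, module}
3. fan@(1, 0) [-x clear] — {bezel, fan, module}
4. duct@(0, 0) [-x clear] — {bezel, duct, fan, module}
5. standoff@(2, 0) [+x clear] — {bezel, duct, fan, module, standoff}
6. backplane@(2, 1) — -y all obstructed ⇒ blocked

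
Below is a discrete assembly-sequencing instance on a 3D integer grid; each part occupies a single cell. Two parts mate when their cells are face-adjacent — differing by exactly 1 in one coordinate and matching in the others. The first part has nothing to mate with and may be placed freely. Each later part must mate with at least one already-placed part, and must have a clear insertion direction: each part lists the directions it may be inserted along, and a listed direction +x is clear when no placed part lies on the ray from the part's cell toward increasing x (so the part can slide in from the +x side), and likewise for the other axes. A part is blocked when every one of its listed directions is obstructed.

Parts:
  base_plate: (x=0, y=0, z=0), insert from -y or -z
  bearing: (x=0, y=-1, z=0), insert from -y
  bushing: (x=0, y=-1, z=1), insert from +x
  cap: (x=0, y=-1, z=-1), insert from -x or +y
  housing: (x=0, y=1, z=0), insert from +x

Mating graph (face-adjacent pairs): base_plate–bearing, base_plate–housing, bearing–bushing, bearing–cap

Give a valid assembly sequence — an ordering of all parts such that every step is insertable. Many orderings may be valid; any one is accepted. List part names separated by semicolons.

1. housing@(0, 1, 0) [+x clear] — {housing}
2. base_plate@(0, 0, 0) [-y clear] — {base_plate, housing}
3. bearing@(0, -1, 0) [-y clear] — {base_plate, bearing, housing}
4. cap@(0, -1, -1) [-x clear] — {base_plate, bearing, cap, housing}
5. bushing@(0, -1, 1) [+x clear] — {base_plate, bearing, bushing, cap, housing}

housing; base_plate; bearing; cap; bushing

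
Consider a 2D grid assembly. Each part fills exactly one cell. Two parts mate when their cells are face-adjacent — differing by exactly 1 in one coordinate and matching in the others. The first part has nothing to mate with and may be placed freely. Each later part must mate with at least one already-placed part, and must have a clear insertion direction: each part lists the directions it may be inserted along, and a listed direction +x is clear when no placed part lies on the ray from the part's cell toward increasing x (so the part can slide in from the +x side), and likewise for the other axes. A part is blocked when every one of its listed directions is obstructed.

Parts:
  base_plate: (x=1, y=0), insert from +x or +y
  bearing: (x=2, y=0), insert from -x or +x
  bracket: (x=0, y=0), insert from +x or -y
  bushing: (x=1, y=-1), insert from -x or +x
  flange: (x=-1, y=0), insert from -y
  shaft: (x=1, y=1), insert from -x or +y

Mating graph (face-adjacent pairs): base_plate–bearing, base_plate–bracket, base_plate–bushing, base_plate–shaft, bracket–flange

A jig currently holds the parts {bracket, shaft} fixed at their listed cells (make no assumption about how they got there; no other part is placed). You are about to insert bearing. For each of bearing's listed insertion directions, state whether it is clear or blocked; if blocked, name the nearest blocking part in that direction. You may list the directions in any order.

-x: nearest on ray is bracket@(0, 0) ⇒ blocked
+x: ray from bearing(2, 0) has no placed part ⇒ clear

+x: clear; -x: blocked by bracket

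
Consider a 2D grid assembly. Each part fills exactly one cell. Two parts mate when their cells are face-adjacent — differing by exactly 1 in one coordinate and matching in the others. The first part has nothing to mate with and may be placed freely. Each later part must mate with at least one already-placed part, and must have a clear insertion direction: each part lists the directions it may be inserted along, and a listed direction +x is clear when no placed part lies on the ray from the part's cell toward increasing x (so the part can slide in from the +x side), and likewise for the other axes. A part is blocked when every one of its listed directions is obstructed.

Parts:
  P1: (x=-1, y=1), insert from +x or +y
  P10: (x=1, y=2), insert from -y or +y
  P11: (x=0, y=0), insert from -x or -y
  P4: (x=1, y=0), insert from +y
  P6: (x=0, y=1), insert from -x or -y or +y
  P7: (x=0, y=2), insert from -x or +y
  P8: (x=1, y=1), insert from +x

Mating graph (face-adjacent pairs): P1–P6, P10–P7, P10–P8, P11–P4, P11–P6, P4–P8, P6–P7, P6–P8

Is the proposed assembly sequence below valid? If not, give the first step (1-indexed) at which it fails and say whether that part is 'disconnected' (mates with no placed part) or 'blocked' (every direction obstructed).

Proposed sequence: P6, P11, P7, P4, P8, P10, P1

1. P6@(0, 1) [-x clear] — {P6}
2. P11@(0, 0) [-x clear] — {P11, P6}
3. P7@(0, 2) [-x clear] — {P11, P6, P7}
4. P4@(1, 0) [+y clear] — {P11, P4, P6, P7}
5. P8@(1, 1) [+x clear] — {P11, P4, P6, P7, P8}
6. P10@(1, 2) [+y clear] — {P10, P11, P4, P6, P7, P8}
7. P1@(-1, 1) [+y clear] — {P1, P10, P11, P4, P6, P7, P8}

Valid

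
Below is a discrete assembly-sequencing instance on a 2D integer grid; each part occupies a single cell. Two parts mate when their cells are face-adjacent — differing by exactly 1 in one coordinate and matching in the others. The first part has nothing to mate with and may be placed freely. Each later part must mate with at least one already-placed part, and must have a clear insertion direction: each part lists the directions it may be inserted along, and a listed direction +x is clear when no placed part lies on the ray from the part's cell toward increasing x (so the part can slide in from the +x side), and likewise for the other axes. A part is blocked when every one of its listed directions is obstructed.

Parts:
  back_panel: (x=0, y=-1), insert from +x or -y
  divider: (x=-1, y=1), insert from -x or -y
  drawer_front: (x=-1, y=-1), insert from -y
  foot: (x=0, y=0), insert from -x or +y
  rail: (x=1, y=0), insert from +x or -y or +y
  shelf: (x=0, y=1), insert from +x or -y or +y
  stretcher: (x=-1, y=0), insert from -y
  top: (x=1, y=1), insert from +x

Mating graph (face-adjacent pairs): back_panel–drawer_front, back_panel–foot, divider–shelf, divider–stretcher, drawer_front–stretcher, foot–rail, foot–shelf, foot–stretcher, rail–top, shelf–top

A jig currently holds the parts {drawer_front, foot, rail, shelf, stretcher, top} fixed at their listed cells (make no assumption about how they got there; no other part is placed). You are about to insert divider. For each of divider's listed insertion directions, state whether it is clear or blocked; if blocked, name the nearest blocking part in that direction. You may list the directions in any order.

-x: ray from divider(-1, 1) has no placed part ⇒ clear
-y: nearest on ray is stretcher@(-1, 0) ⇒ blocked

-x: clear; -y: blocked by stretcher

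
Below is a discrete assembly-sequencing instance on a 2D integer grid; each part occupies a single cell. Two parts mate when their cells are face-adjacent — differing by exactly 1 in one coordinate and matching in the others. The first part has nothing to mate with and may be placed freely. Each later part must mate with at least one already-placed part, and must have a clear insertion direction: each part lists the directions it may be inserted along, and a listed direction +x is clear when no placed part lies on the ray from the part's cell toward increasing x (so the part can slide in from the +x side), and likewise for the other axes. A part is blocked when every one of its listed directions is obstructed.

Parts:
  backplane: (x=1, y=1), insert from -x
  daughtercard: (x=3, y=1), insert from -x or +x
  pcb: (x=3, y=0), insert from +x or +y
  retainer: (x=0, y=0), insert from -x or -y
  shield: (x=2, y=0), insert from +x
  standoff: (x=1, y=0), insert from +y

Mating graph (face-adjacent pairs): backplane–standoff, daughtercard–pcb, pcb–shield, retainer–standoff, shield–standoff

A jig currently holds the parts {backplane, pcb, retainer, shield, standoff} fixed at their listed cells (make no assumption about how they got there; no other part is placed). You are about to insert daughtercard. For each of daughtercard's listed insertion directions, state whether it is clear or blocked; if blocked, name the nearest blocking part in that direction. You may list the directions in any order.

-x: nearest on ray is backplane@(1, 1) ⇒ blocked
+x: ray from daughtercard(3, 1) has no placed part ⇒ clear

+x: clear; -x: blocked by backplane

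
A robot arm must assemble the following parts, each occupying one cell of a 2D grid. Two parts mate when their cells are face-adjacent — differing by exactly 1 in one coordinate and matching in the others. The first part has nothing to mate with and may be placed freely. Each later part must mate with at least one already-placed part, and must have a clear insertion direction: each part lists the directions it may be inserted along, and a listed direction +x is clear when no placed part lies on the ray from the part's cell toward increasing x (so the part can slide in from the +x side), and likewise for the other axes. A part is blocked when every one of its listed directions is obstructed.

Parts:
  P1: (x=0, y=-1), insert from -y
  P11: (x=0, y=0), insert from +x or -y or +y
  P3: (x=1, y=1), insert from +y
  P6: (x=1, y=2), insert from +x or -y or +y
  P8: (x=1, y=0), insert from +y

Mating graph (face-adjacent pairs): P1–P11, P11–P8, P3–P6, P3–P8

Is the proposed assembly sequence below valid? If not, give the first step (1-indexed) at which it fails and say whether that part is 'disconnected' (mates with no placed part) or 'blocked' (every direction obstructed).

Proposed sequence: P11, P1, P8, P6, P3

Invalid at step 4 (disconnected)

1. P11@(0, 0) [+x clear] — {P11}
2. P1@(0, -1) [-y clear] — {P1, P11}
3. P8@(1, 0) [+y clear] — {P1, P11, P8}
4. P6@(1, 2) — no placed neighbour ⇒ disconnected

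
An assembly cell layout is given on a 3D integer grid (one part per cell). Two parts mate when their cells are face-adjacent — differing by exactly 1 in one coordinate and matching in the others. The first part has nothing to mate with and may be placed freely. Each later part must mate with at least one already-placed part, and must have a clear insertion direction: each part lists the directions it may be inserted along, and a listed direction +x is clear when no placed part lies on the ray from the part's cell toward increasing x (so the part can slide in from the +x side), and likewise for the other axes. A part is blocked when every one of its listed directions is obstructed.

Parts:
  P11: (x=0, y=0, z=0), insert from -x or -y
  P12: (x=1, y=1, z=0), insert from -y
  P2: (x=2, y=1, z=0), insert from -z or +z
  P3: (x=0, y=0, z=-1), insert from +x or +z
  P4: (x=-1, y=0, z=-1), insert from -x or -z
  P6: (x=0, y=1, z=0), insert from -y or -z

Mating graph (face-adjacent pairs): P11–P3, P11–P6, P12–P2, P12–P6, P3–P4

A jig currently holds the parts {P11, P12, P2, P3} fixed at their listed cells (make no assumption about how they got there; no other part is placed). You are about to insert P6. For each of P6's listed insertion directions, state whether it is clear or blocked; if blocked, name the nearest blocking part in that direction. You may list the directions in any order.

-y: nearest on ray is P11@(0, 0, 0) ⇒ blocked
-z: ray from P6(0, 1, 0) has no placed part ⇒ clear

-y: blocked by P11; -z: clear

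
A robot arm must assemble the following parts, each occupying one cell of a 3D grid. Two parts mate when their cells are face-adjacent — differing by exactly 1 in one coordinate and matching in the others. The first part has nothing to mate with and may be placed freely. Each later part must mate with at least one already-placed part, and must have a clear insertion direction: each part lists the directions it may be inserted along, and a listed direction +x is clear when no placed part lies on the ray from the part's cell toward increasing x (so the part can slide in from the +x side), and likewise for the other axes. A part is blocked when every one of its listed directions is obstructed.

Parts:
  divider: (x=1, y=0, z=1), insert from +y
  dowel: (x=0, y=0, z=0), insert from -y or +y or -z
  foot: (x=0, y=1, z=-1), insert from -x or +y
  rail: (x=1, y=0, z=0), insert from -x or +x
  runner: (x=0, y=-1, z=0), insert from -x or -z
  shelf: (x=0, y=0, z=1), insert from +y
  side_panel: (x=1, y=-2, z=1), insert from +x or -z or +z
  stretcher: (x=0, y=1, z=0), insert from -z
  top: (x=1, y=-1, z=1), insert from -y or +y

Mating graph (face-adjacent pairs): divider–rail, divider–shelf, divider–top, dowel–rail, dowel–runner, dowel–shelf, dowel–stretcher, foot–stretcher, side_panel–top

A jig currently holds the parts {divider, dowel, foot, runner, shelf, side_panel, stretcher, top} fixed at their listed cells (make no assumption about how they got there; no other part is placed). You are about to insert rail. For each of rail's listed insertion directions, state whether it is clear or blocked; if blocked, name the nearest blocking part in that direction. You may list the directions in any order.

-x: nearest on ray is dowel@(0, 0, 0) ⇒ blocked
+x: ray from rail(1, 0, 0) has no placed part ⇒ clear

+x: clear; -x: blocked by dowel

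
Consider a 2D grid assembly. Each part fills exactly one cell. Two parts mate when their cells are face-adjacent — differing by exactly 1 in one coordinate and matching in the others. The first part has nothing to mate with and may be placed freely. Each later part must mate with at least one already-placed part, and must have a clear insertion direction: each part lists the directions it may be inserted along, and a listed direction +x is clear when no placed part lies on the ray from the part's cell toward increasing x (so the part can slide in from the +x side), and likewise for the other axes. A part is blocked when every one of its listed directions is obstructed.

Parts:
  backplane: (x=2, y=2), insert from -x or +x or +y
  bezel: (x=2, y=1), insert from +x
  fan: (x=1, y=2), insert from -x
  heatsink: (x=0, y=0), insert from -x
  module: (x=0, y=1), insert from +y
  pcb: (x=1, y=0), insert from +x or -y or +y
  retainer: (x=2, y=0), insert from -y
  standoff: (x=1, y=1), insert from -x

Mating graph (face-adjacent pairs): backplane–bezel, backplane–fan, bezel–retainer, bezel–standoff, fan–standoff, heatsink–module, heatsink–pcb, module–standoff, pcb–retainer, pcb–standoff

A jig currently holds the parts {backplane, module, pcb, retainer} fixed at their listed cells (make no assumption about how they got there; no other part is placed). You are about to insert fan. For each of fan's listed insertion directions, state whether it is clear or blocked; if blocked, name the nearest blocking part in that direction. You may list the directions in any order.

-x: ray from fan(1, 2) has no placed part ⇒ clear

-x: clear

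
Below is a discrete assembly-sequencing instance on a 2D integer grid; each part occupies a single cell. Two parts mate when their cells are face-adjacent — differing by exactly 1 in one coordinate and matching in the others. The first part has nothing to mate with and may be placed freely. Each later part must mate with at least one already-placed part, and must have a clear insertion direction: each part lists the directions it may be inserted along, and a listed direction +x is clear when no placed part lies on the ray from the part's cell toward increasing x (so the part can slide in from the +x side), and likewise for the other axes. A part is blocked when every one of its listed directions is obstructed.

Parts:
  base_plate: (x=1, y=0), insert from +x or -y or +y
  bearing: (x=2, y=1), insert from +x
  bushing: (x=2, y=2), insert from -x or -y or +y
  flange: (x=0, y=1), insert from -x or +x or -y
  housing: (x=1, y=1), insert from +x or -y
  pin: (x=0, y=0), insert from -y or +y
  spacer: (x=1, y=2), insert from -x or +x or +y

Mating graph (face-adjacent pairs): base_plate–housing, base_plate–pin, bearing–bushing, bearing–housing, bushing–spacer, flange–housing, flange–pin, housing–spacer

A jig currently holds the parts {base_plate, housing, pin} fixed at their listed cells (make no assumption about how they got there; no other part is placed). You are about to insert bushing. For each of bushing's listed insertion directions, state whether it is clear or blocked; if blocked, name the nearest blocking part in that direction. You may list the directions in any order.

+y: clear; -x: clear; -y: clear

-x: ray from bushing(2, 2) has no placed part ⇒ clear
-y: ray from bushing(2, 2) has no placed part ⇒ clear
+y: ray from bushing(2, 2) has no placed part ⇒ clear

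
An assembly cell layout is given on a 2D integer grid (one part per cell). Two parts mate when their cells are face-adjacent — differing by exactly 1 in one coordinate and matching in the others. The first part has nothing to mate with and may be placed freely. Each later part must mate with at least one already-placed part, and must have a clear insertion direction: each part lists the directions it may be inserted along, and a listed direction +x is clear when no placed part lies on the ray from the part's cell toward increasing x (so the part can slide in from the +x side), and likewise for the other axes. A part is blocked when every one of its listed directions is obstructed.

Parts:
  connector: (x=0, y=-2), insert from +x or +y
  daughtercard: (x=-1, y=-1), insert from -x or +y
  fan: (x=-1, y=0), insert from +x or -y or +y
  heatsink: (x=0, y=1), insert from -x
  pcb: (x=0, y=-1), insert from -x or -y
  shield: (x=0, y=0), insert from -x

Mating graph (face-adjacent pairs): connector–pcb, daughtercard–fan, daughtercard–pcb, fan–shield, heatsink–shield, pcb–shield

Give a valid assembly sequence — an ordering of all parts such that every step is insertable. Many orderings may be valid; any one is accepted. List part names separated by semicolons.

heatsink; shield; fan; daughtercard; pcb; connector

1. heatsink@(0, 1) [-x clear] — {heatsink}
2. shield@(0, 0) [-x clear] — {heatsink, shield}
3. fan@(-1, 0) [-y clear] — {fan, heatsink, shield}
4. daughtercard@(-1, -1) [-x clear] — {daughtercard, fan, heatsink, shield}
5. pcb@(0, -1) [-y clear] — {daughtercard, fan, heatsink, pcb, shield}
6. connector@(0, -2) [+x clear] — {connector, daughtercard, fan, heatsink, pcb, shield}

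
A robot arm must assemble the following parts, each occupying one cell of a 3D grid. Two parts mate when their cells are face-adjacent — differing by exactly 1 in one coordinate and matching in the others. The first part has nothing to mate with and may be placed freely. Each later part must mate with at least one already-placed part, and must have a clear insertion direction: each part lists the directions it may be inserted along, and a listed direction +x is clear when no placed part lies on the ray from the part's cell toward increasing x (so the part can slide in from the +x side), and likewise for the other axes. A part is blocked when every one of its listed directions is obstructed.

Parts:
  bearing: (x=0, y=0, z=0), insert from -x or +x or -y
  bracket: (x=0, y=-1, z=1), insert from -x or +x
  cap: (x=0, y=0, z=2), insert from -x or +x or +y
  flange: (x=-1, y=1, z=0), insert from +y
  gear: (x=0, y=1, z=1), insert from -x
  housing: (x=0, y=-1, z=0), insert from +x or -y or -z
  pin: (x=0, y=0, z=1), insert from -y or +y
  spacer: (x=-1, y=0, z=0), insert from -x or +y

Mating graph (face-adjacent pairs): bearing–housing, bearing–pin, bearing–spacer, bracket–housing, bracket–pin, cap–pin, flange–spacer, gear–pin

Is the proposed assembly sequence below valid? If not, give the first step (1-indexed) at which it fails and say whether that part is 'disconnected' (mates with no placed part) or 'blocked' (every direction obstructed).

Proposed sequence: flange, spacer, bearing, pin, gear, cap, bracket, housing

1. flange@(-1, 1, 0) [+y clear] — {flange}
2. spacer@(-1, 0, 0) [-x clear] — {flange, spacer}
3. bearing@(0, 0, 0) [+x clear] — {bearing, flange, spacer}
4. pin@(0, 0, 1) [-y clear] — {bearing, flange, pin, spacer}
5. gear@(0, 1, 1) [-x clear] — {bearing, flange, gear, pin, spacer}
6. cap@(0, 0, 2) [-x clear] — {bearing, cap, flange, gear, pin, spacer}
7. bracket@(0, -1, 1) [-x clear] — {bearing, bracket, cap, flange, gear, pin, spacer}
8. housing@(0, -1, 0) [+x clear] — {bearing, bracket, cap, flange, gear, housing, pin, spacer}

Valid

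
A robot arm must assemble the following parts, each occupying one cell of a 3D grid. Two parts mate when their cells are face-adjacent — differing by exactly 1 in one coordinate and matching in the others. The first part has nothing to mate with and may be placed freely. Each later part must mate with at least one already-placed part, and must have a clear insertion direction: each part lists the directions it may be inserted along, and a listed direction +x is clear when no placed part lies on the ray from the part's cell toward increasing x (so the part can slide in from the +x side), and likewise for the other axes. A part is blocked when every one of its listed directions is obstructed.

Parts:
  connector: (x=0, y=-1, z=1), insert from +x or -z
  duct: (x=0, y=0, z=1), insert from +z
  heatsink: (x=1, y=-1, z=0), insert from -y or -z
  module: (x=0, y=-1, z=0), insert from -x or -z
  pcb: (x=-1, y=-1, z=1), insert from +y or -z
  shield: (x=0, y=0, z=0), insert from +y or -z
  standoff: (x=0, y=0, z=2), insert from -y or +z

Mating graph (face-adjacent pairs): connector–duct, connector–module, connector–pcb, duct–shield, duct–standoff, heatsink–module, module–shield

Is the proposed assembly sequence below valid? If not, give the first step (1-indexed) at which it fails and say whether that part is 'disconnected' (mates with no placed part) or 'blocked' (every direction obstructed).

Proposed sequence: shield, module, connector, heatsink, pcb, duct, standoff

Valid

1. shield@(0, 0, 0) [+y clear] — {shield}
2. module@(0, -1, 0) [-x clear] — {module, shield}
3. connector@(0, -1, 1) [+x clear] — {connector, module, shield}
4. heatsink@(1, -1, 0) [-y clear] — {connector, heatsink, module, shield}
5. pcb@(-1, -1, 1) [+y clear] — {connector, heatsink, module, pcb, shield}
6. duct@(0, 0, 1) [+z clear] — {connector, duct, heatsink, module, pcb, shield}
7. standoff@(0, 0, 2) [-y clear] — {connector, duct, heatsink, module, pcb, shield, standoff}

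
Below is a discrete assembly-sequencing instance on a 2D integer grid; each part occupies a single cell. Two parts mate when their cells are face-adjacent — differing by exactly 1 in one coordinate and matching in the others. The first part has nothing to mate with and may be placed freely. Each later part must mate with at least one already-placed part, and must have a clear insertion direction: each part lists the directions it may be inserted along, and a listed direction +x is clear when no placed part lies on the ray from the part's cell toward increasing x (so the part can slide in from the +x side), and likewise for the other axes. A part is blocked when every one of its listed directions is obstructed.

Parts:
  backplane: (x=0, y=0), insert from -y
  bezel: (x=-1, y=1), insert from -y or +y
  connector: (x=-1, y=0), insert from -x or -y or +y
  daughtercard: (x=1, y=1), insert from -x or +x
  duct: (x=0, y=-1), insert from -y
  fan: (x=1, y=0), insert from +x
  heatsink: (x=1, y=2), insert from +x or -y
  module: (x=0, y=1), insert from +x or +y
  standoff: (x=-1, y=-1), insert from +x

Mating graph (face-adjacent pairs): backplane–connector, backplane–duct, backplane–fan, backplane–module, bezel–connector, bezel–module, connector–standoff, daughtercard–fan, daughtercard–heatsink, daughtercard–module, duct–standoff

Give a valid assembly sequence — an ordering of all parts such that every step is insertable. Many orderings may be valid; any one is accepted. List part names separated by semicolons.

1. bezel@(-1, 1) [-y clear] — {bezel}
2. connector@(-1, 0) [-x clear] — {bezel, connector}
3. module@(0, 1) [+x clear] — {bezel, connector, module}
4. daughtercard@(1, 1) [+x clear] — {bezel, connector, daughtercard, module}
5. backplane@(0, 0) [-y clear] — {backplane, bezel, connector, daughtercard, module}
6. fan@(1, 0) [+x clear] — {backplane, bezel, connector, daughtercard, fan, module}
7. heatsink@(1, 2) [+x clear] — {backplane, bezel, connector, daughtercard, fan, heatsink, module}
8. standoff@(-1, -1) [+x clear] — {backplane, bezel, connector, daughtercard, fan, heatsink, module, standoff}
9. duct@(0, -1) [-y clear] — {backplane, bezel, connector, daughtercard, duct, fan, heatsink, module, standoff}

bezel; connector; module; daughtercard; backplane; fan; heatsink; standoff; duct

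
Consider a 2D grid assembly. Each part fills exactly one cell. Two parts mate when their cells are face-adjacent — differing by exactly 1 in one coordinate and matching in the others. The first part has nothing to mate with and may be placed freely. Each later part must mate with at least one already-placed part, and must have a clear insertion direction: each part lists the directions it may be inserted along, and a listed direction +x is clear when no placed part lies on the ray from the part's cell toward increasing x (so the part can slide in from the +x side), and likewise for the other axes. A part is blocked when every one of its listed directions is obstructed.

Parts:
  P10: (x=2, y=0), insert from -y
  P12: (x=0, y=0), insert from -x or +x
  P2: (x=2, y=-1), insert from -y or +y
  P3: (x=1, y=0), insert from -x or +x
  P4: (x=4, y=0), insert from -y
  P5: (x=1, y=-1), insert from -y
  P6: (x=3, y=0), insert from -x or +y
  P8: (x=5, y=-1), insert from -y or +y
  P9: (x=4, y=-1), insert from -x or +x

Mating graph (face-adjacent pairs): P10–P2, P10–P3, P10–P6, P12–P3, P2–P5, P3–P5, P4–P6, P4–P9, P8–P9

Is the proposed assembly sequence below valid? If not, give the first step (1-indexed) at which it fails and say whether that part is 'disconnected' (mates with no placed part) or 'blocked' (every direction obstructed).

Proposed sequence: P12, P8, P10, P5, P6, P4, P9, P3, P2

1. P12@(0, 0) [-x clear] — {P12}
2. P8@(5, -1) — no placed neighbour ⇒ disconnected

Invalid at step 2 (disconnected)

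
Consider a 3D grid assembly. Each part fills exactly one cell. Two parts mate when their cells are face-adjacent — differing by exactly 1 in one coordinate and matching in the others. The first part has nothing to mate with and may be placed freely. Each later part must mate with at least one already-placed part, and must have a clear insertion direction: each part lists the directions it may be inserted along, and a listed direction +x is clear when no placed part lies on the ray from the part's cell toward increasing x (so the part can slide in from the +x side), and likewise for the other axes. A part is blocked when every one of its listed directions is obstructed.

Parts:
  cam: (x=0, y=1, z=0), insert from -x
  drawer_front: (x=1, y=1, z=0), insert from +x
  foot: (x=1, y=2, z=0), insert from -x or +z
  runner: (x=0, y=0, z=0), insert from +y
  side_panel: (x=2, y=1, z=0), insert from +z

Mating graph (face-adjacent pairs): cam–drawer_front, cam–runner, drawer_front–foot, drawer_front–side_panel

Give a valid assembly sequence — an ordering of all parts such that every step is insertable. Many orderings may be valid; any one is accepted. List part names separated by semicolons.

1. runner@(0, 0, 0) [+y clear] — {runner}
2. cam@(0, 1, 0) [-x clear] — {cam, runner}
3. drawer_front@(1, 1, 0) [+x clear] — {cam, drawer_front, runner}
4. foot@(1, 2, 0) [-x clear] — {cam, drawer_front, foot, runner}
5. side_panel@(2, 1, 0) [+z clear] — {cam, drawer_front, foot, runner, side_panel}

runner; cam; drawer_front; foot; side_panel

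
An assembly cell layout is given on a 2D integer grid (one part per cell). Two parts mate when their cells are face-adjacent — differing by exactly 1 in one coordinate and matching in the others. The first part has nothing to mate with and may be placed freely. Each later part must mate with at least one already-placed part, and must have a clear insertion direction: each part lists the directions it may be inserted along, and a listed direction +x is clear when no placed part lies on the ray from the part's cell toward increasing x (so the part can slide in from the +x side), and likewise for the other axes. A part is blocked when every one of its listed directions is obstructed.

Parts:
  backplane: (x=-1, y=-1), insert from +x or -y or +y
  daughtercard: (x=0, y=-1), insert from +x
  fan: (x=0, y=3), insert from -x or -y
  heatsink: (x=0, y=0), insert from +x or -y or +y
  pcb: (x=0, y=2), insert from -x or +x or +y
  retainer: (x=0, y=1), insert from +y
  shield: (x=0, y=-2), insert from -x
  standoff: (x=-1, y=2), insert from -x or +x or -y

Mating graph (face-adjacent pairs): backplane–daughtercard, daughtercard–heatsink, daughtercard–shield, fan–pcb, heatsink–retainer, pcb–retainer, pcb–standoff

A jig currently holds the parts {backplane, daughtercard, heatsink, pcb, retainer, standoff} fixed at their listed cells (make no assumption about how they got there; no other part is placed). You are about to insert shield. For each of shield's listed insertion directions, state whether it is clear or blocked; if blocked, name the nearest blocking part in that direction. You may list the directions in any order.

-x: ray from shield(0, -2) has no placed part ⇒ clear

-x: clear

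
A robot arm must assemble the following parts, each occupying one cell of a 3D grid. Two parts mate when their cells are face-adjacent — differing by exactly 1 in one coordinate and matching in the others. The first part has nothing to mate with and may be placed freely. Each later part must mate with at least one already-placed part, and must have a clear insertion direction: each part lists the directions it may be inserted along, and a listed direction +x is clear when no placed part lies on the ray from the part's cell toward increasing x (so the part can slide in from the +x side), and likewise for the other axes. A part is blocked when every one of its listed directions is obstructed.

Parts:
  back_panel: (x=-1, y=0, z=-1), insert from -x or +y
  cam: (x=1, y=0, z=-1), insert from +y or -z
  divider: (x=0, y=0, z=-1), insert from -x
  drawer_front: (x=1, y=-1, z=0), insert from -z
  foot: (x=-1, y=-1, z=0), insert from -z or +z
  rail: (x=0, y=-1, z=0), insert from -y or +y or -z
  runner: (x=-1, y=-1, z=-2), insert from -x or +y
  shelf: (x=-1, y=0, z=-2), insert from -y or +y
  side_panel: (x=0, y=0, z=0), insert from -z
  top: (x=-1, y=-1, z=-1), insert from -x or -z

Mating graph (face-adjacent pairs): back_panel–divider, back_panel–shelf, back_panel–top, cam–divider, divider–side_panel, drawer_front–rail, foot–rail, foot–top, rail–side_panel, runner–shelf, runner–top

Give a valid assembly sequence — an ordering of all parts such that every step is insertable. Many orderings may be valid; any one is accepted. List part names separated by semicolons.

1. shelf@(-1, 0, -2) [-y clear] — {shelf}
2. runner@(-1, -1, -2) [-x clear] — {runner, shelf}
3. top@(-1, -1, -1) [-x clear] — {runner, shelf, top}
4. foot@(-1, -1, 0) [+z clear] — {foot, runner, shelf, top}
5. rail@(0, -1, 0) [-y clear] — {foot, rail, runner, shelf, top}
6. side_panel@(0, 0, 0) [-z clear] — {foot, rail, runner, shelf, side_panel, top}
7. drawer_front@(1, -1, 0) [-z clear] — {drawer_front, foot, rail, runner, shelf, side_panel, top}
8. divider@(0, 0, -1) [-x clear] — {divider, drawer_front, foot, rail, runner, shelf, side_panel, top}
9. back_panel@(-1, 0, -1) [-x clear] — {back_panel, divider, drawer_front, foot, rail, runner, shelf, side_panel, top}
10. cam@(1, 0, -1) [+y clear] — {back_panel, cam, divider, drawer_front, foot, rail, runner, shelf, side_panel, top}

shelf; runner; top; foot; rail; side_panel; drawer_front; divider; back_panel; cam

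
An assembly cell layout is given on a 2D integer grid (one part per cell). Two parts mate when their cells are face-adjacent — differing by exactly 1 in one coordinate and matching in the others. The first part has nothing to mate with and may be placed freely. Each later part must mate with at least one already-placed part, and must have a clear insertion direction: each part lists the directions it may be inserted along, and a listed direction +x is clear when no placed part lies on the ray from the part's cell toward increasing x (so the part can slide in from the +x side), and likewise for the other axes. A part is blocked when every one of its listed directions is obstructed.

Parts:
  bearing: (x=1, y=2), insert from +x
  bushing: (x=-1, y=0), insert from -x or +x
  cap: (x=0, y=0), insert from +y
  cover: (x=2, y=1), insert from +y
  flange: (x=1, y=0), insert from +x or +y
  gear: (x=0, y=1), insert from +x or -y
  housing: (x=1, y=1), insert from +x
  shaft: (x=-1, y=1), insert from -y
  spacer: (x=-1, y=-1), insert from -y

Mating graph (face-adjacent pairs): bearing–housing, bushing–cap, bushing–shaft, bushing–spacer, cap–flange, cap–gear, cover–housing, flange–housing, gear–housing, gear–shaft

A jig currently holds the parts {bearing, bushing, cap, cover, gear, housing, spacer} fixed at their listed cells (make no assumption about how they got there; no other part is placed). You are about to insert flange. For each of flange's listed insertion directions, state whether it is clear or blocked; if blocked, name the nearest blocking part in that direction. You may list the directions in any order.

+x: clear; +y: blocked by housing

+x: ray from flange(1, 0) has no placed part ⇒ clear
+y: nearest on ray is housing@(1, 1) ⇒ blocked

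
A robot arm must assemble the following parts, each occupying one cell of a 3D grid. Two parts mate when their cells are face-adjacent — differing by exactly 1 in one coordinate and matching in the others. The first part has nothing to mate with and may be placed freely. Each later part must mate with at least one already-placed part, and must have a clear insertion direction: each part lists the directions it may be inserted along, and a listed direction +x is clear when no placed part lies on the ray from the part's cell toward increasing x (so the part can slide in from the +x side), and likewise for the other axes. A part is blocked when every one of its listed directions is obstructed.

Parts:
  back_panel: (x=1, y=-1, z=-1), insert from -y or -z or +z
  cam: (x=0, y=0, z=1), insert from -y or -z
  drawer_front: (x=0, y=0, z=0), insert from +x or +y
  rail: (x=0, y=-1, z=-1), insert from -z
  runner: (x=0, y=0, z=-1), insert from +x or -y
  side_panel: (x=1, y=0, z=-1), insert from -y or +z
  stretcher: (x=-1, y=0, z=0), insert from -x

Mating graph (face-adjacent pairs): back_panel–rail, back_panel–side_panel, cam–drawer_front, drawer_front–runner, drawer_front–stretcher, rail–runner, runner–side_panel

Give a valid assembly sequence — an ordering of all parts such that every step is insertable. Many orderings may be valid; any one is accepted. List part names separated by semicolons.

1. cam@(0, 0, 1) [-y clear] — {cam}
2. drawer_front@(0, 0, 0) [+x clear] — {cam, drawer_front}
3. runner@(0, 0, -1) [+x clear] — {cam, drawer_front, runner}
4. side_panel@(1, 0, -1) [-y clear] — {cam, drawer_front, runner, side_panel}
5. rail@(0, -1, -1) [-z clear] — {cam, drawer_front, rail, runner, side_panel}
6. back_panel@(1, -1, -1) [-y clear] — {back_panel, cam, drawer_front, rail, runner, side_panel}
7. stretcher@(-1, 0, 0) [-x clear] — {back_panel, cam, drawer_front, rail, runner, side_panel, stretcher}

cam; drawer_front; runner; side_panel; rail; back_panel; stretcher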